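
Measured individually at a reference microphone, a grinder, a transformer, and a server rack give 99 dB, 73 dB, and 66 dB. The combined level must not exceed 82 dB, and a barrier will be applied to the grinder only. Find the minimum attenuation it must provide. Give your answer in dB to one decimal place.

17.7 dB

The untreated sources together contribute 10^(73/10) + 10^(66/10) = 2.393e+07, i.e. 73.79 dB.
To meet 82 dB overall, the treated grinder may contribute at most 10^(82/10) − 2.393e+07 = 1.346e+08, i.e. 81.29 dB.
So the grinder must be reduced from 99 to 81.29 dB: IL = 17.71 dB.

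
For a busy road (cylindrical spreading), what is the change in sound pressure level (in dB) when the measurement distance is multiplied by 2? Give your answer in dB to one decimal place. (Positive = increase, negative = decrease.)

-3.0 dB

A line source loses 3 dB per doubling of distance; generally ΔL = −10·log₁₀(r₂/r₁).
ΔL = −10·log₁₀(2) = -3.01 dB.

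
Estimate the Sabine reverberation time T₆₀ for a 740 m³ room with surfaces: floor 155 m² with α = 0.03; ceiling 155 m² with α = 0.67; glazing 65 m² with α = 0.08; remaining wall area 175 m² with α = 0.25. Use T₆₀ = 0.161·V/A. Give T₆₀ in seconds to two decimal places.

0.76 s

Total absorption A = 155·0.03 + 155·0.67 + 65·0.08 + 175·0.25 = 157.45 m² sabins.
T₆₀ = 0.161 × 740 / 157.45 = 0.757 s.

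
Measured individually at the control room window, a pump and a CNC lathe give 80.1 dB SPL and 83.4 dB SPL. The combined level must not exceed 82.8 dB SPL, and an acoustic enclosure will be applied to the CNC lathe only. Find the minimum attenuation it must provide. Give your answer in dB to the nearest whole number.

Everything except the CNC lathe sums to 10^(80.1/10) = 1.023e+08 in linear terms, 80.10 dB SPL.
The limit corresponds to 10^(82.8/10) = 1.905e+08; subtracting the fixed part leaves 8.822e+07 for the CNC lathe, i.e. 79.46 dB SPL.
Required insertion loss = 83.4 − 79.46 = 3.94 dB.

4 dB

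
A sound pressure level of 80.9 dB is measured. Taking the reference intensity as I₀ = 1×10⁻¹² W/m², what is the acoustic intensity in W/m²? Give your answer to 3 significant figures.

0.000123 W/m²

I/I₀ = 10^(80.9/10) = 1.23e+08, so I = 1.23e+08 × 10⁻¹² W/m².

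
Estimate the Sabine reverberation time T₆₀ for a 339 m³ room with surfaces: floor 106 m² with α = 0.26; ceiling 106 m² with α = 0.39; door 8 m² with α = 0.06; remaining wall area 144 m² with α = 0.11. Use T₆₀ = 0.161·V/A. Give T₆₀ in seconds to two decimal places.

0.64 s

Summing Sᵢαᵢ: 106·0.26 + 106·0.39 + 8·0.06 + 144·0.11 = 85.22 m².
T₆₀ = 0.161·V/A = 0.161·339/85.22 = 0.640 s.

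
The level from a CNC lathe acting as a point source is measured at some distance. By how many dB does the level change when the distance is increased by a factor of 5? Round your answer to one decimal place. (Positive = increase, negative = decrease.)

-14.0 dB

With spherical spreading the level changes by −20·log₁₀(r₂/r₁).
ΔL = −20·log₁₀(5) = -13.98 dB.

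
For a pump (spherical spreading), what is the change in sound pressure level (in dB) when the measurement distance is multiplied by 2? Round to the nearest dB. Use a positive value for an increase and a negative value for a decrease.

A point source loses 6 dB per doubling of distance; generally ΔL = −20·log₁₀(r₂/r₁).
ΔL = −20·log₁₀(2) = -6.02 dB.

-6 dB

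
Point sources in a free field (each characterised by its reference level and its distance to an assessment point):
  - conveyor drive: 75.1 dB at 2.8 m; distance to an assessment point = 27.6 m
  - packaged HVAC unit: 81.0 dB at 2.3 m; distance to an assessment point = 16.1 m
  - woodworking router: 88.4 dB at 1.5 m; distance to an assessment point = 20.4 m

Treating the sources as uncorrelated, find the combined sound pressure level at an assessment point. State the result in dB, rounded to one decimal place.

68.2 dB

Apply inverse-square spreading to bring every level to the receiver, then sum 10^(L/10).
conveyor drive: 75.1 − 20·log₁₀(27.6/2.8) = 75.1 − 19.88 = 55.22 dB.
packaged HVAC unit: 81.0 − 20·log₁₀(16.1/2.3) = 81.0 − 16.90 = 64.10 dB.
woodworking router: 88.4 − 20·log₁₀(20.4/1.5) = 88.4 − 22.67 = 65.73 dB.
Σ 10^(L/10) = 6.643e+06 → L_total = 10·log₁₀(6.643e+06) = 68.22 dB.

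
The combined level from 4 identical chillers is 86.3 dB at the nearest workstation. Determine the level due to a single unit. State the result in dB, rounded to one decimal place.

80.3 dB

4 equal contributions raise the level by 10·log₁₀ 4 = 6.021 dB, so each unit alone gives 86.3 − 6.021.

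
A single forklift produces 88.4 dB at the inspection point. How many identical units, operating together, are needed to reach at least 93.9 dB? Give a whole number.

The shortfall is 93.9 − 88.4 = 5.5 dB, and N units add 10·log₁₀ N, so need 10·log₁₀ N ≥ 5.5.
N ≥ 10^(5.5/10) = 3.548, so N = 4.

4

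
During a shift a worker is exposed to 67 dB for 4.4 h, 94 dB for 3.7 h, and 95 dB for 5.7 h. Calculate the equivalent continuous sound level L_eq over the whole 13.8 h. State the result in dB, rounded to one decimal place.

93.0 dB

The energy average is taken in the linear domain: L_eq = 10·log₁₀[(Σ tᵢ·10^(Lᵢ/10))/T], T = 13.8 h.
Σ tᵢ·10^(Lᵢ/10) = 4.4·10^(67/10) + 3.7·10^(94/10) + 5.7·10^(95/10) = 2.734e+10.
L_eq = 10·log₁₀(2.734e+10/13.8) = 92.97 dB.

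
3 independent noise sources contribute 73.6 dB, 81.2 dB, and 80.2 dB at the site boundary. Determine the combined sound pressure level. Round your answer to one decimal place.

For uncorrelated sources the intensities add, so convert each level to linear form, sum, and take 10·log₁₀ of the total.
Σ 10^(L/10) = 10^(73.6/10) + 10^(81.2/10) + 10^(80.2/10) = 2.594e+08.
L_total = 10·log₁₀(2.594e+08) = 84.14 dB.

84.1 dB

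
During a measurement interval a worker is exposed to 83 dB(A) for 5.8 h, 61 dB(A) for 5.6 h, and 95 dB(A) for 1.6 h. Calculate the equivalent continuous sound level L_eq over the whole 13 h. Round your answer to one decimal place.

L_eq = 10·log₁₀[(1/T)·Σ tᵢ·10^(Lᵢ/10)] with T = 13 h.
Σ tᵢ·10^(Lᵢ/10) = 5.8·10^(83/10) + 5.6·10^(61/10) + 1.6·10^(95/10) = 6.224e+09.
L_eq = 10·log₁₀(6.224e+09/13) = 86.80 dB(A).

86.8 dB(A)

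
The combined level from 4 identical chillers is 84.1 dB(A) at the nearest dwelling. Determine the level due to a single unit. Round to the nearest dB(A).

78 dB(A)

For N identical incoherent sources L_total = L₁ + 10·log₁₀ N, so L₁ = 84.1 − 10·log₁₀(4) = 84.1 − 6.021.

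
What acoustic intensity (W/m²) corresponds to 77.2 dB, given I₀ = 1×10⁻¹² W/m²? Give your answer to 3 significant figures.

5.25e-05 W/m²

I = I₀·10^(L/10) = 10⁻¹² × 10^(77.2/10) = 10^(-4.280).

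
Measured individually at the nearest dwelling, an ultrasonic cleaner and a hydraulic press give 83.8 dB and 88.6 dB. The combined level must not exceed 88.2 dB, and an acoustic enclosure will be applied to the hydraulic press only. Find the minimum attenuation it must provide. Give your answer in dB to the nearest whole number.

The untreated sources together contribute 10^(83.8/10) = 2.399e+08, i.e. 83.80 dB.
To meet 88.2 dB overall, the treated hydraulic press may contribute at most 10^(88.2/10) − 2.399e+08 = 4.208e+08, i.e. 86.24 dB.
So the hydraulic press must be reduced from 88.6 to 86.24 dB: IL = 2.36 dB.

2 dB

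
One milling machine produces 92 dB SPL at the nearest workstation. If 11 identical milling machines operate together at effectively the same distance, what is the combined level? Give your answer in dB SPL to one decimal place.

102.4 dB SPL

With 11 equal, uncorrelated contributions the intensity is 11× that of one unit, giving a rise of 10·log₁₀ 11.
L_total = 92 + 10·log₁₀(11) = 92 + 10.414 = 102.41 dB SPL.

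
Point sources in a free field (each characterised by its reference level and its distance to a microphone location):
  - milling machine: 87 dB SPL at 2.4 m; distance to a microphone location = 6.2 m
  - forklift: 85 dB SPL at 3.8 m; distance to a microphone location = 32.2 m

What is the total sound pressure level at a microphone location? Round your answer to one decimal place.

79.0 dB SPL

Propagate each source to the receiver with L = L_ref − 20·log₁₀(r/r_ref), then add intensities.
milling machine: 87 − 20·log₁₀(6.2/2.4) = 87 − 8.24 = 78.76 dB SPL.
forklift: 85 − 20·log₁₀(32.2/3.8) = 85 − 18.56 = 66.44 dB SPL.
Σ 10^(L/10) = 7.950e+07 → L_total = 10·log₁₀(7.950e+07) = 79.00 dB SPL.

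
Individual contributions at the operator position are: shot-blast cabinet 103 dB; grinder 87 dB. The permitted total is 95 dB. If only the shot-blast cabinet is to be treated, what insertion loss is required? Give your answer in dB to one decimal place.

8.7 dB

Everything except the shot-blast cabinet sums to 10^(87/10) = 5.012e+08 in linear terms, 87.00 dB.
To meet 95 dB overall, the treated shot-blast cabinet may contribute at most 10^(95/10) − 5.012e+08 = 2.661e+09, i.e. 94.25 dB.
So the shot-blast cabinet must be reduced from 103 to 94.25 dB: IL = 8.75 dB.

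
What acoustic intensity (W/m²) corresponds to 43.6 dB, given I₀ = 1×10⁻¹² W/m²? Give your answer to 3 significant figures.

I = I₀·10^(L/10) = 10⁻¹² × 10^(43.6/10) = 10^(-7.640).

2.29e-08 W/m²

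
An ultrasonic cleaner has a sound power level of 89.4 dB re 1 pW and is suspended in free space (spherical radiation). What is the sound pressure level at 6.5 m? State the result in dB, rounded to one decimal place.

62.1 dB

L_p = L_w − 10·log₁₀(4π·r²) with r = 6.5 m.
4π·r² = 530.9 m², 10·log₁₀ of that is 27.250 dB.
L_p = 89.4 − 27.250 = 62.15 dB.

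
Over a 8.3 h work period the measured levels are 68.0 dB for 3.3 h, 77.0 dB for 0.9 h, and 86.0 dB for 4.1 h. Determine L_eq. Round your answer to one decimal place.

83.1 dB

L_eq = 10·log₁₀[(1/T)·Σ tᵢ·10^(Lᵢ/10)] with T = 8.3 h.
Σ tᵢ·10^(Lᵢ/10) = 3.3·10^(68.0/10) + 0.9·10^(77.0/10) + 4.1·10^(86.0/10) = 1.698e+09.
L_eq = 10·log₁₀(1.698e+09/8.3) = 83.11 dB.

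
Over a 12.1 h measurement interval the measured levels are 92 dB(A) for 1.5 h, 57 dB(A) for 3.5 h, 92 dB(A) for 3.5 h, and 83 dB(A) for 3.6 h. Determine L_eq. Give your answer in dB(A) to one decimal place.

88.5 dB(A)

Weight each interval's intensity by its duration and average over T = 12.1 h:
Σ tᵢ·10^(Lᵢ/10) = 1.5·10^(92/10) + 3.5·10^(57/10) + 3.5·10^(92/10) + 3.6·10^(83/10) = 8.645e+09.
L_eq = 10·log₁₀(8.645e+09/12.1) = 88.54 dB(A).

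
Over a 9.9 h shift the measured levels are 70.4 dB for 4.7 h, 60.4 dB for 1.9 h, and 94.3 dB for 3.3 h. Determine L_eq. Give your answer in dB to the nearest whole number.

L_eq = 10·log₁₀[(1/T)·Σ tᵢ·10^(Lᵢ/10)] with T = 9.9 h.
Σ tᵢ·10^(Lᵢ/10) = 4.7·10^(70.4/10) + 1.9·10^(60.4/10) + 3.3·10^(94.3/10) = 8.936e+09.
L_eq = 10·log₁₀(8.936e+09/9.9) = 89.55 dB.

90 dB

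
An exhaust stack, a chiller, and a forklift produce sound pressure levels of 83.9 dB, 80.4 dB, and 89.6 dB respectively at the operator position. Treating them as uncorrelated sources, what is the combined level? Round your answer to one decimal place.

For uncorrelated sources the intensities add, so convert each level to linear form, sum, and take 10·log₁₀ of the total.
Σ 10^(L/10) = 10^(83.9/10) + 10^(80.4/10) + 10^(89.6/10) = 1.267e+09.
L_total = 10·log₁₀(1.267e+09) = 91.03 dB.

91.0 dB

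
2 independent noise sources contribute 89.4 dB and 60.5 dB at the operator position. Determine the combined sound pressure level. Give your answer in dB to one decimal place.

89.4 dB

For uncorrelated sources the intensities add, so convert each level to linear form, sum, and take 10·log₁₀ of the total.
Σ 10^(L/10) = 10^(89.4/10) + 10^(60.5/10) = 8.721e+08.
L_total = 10·log₁₀(8.721e+08) = 89.41 dB.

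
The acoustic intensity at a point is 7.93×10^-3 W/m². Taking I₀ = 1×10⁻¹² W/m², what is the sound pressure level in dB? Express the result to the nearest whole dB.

99 dB

I/I₀ = 7.93×10^-3/10⁻¹² = 7.93×10^9, and L = 10·log₁₀(I/I₀).
L = 10·(0.8993 + 9) = 98.99 dB.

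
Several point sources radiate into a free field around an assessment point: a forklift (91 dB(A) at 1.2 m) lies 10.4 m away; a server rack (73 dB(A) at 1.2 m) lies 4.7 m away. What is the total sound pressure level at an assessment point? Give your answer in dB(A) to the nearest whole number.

73 dB(A)

Propagate each source to the receiver with L = L_ref − 20·log₁₀(r/r_ref), then add intensities.
forklift: 91 − 20·log₁₀(10.4/1.2) = 91 − 18.76 = 72.24 dB(A).
server rack: 73 − 20·log₁₀(4.7/1.2) = 73 − 11.86 = 61.14 dB(A).
Σ 10^(L/10) = 1.806e+07 → L_total = 10·log₁₀(1.806e+07) = 72.57 dB(A).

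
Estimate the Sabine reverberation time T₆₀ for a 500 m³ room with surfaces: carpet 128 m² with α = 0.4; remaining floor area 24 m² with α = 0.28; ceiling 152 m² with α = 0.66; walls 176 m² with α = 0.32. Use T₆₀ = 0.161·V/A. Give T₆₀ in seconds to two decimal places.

A = Σ Sᵢαᵢ = 128·0.4 + 24·0.28 + 152·0.66 + 176·0.32 = 214.56 m².
T₆₀ = 0.161 × 500 / 214.56 = 0.375 s.

0.38 s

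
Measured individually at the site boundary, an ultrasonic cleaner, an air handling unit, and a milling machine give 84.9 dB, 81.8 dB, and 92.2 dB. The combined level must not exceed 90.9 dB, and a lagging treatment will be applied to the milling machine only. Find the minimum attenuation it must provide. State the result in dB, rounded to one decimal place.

Fixed contribution from the other sources: Σ 10^(L/10) = 10^(84.9/10) + 10^(81.8/10) = 4.604e+08 (86.63 dB).
The limit corresponds to 10^(90.9/10) = 1.230e+09; subtracting the fixed part leaves 7.699e+08 for the milling machine, i.e. 88.86 dB.
So the milling machine must be reduced from 92.2 to 88.86 dB: IL = 3.34 dB.

3.3 dB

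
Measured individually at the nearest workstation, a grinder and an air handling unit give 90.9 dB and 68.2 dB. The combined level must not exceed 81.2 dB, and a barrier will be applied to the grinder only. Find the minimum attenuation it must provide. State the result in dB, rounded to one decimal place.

9.9 dB

Fixed contribution from the other source: Σ 10^(L/10) = 10^(68.2/10) = 6.607e+06 (68.20 dB).
The limit corresponds to 10^(81.2/10) = 1.318e+08; subtracting the fixed part leaves 1.252e+08 for the grinder, i.e. 80.98 dB.
So the grinder must be reduced from 90.9 to 80.98 dB: IL = 9.92 dB.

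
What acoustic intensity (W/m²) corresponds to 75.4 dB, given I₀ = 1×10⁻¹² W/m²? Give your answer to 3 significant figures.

I/I₀ = 10^(75.4/10) = 3.467e+07, so I = 3.467e+07 × 10⁻¹² W/m².

3.47e-05 W/m²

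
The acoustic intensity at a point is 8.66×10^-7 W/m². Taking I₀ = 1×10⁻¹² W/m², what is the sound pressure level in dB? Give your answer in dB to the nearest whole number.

59 dB

Dividing by I₀ shifts the exponent by 12: I/I₀ = 8.66×10^5.
L = 10·(0.9375 + 5) = 59.38 dB.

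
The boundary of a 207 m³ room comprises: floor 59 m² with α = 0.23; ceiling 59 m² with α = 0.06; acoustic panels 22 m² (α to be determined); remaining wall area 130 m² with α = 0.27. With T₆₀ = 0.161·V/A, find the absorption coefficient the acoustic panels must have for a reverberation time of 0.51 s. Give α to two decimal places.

Required total absorption A = 0.161·207/0.51 = 65.35 m².
Absorption from the other surfaces = 59·0.23 + 59·0.06 + 130·0.27 = 52.21 m², so the acoustic panels must supply 13.14 m² over 22 m².
α = 13.14/22 = 0.597.

0.60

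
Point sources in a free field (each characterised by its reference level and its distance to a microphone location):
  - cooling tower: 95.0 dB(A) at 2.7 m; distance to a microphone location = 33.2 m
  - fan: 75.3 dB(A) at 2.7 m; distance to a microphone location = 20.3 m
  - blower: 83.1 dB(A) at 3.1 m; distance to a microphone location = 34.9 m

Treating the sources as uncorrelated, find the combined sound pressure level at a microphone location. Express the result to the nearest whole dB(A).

Apply inverse-square spreading to bring every level to the receiver, then sum 10^(L/10).
cooling tower: 95.0 − 20·log₁₀(33.2/2.7) = 95.0 − 21.80 = 73.20 dB(A).
fan: 75.3 − 20·log₁₀(20.3/2.7) = 75.3 − 17.52 = 57.78 dB(A).
blower: 83.1 − 20·log₁₀(34.9/3.1) = 83.1 − 21.03 = 62.07 dB(A).
Σ 10^(L/10) = 2.313e+07 → L_total = 10·log₁₀(2.313e+07) = 73.64 dB(A).

74 dB(A)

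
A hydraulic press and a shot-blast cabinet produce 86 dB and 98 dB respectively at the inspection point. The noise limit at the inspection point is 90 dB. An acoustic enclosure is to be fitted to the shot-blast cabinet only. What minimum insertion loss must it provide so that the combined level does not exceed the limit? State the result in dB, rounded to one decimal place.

10.2 dB

Everything except the shot-blast cabinet sums to 10^(86/10) = 3.981e+08 in linear terms, 86.00 dB.
To meet 90 dB overall, the treated shot-blast cabinet may contribute at most 10^(90/10) − 3.981e+08 = 6.019e+08, i.e. 87.80 dB.
So the shot-blast cabinet must be reduced from 98 to 87.80 dB: IL = 10.20 dB.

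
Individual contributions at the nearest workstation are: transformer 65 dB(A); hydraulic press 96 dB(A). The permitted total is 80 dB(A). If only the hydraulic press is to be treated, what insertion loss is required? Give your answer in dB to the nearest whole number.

Everything except the hydraulic press sums to 10^(65/10) = 3.162e+06 in linear terms, 65.00 dB(A).
The limit corresponds to 10^(80/10) = 1.000e+08; subtracting the fixed part leaves 9.684e+07 for the hydraulic press, i.e. 79.86 dB(A).
So the hydraulic press must be reduced from 96 to 79.86 dB(A): IL = 16.14 dB.

16 dB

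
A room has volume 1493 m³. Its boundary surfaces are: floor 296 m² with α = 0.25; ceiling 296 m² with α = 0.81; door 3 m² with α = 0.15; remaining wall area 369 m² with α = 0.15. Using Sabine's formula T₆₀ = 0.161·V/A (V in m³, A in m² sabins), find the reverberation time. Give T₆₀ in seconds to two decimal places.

0.65 s

Summing Sᵢαᵢ: 296·0.25 + 296·0.81 + 3·0.15 + 369·0.15 = 369.56 m².
T₆₀ = 0.161·V/A = 0.161·1493/369.56 = 0.650 s.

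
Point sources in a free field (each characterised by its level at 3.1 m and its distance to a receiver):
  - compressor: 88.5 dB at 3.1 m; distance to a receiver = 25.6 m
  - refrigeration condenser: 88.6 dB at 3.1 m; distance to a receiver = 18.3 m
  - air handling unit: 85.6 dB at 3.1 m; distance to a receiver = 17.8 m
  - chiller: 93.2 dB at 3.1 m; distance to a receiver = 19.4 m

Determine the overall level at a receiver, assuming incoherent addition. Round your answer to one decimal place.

79.8 dB

First find each source's level at the receiver (point-source: −20·log₁₀(r/r_ref)), then combine on an intensity basis.
compressor: 88.5 − 20·log₁₀(25.6/3.1) = 88.5 − 18.34 = 70.16 dB.
refrigeration condenser: 88.6 − 20·log₁₀(18.3/3.1) = 88.6 − 15.42 = 73.18 dB.
air handling unit: 85.6 − 20·log₁₀(17.8/3.1) = 85.6 − 15.18 = 70.42 dB.
chiller: 93.2 − 20·log₁₀(19.4/3.1) = 93.2 − 15.93 = 77.27 dB.
Σ 10^(L/10) = 9.553e+07 → L_total = 10·log₁₀(9.553e+07) = 79.80 dB.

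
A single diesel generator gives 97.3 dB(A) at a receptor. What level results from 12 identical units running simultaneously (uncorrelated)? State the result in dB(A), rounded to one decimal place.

108.1 dB(A)

With 12 equal, uncorrelated contributions the intensity is 12× that of one unit, giving a rise of 10·log₁₀ 12.
L_total = 97.3 + 10·log₁₀(12) = 97.3 + 10.792 = 108.09 dB(A).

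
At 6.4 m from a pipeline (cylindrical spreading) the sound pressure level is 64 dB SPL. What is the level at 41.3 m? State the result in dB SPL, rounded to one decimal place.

55.9 dB SPL

For a line source, L₂ = L₁ − 10·log₁₀(r₂/r₁).
L₂ = 64 − 10·log₁₀(41.3/6.4) = 64 − 8.098 = 55.90 dB SPL.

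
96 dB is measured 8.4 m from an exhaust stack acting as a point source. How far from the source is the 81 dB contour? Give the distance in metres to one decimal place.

For a point source L₁ − L₂ = 20·log₁₀(r₂/r₁), so r₂ = r₁·10^((L₁−L₂)/20).
r₂ = 8.4·10^((96−81)/20) = 8.4·10^(15.0/20) = 47.24 m.

47.2 m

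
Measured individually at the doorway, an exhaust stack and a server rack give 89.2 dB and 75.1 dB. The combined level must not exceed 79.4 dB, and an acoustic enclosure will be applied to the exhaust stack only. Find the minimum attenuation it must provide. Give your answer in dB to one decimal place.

The untreated sources together contribute 10^(75.1/10) = 3.236e+07, i.e. 75.10 dB.
To meet 79.4 dB overall, the treated exhaust stack may contribute at most 10^(79.4/10) − 3.236e+07 = 5.474e+07, i.e. 77.38 dB.
Required insertion loss = 89.2 − 77.38 = 11.82 dB.

11.8 dB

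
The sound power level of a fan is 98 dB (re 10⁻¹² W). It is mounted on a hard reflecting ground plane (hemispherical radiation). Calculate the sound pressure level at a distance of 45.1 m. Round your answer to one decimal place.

56.9 dB

Free-field hemispherical radiation: L_p = L_w − 10·log₁₀(2π·r²), r = 45.1 m.
2π·r² = 1.278e+04 m², 10·log₁₀ of that is 41.065 dB.
L_p = 98 − 41.065 = 56.93 dB.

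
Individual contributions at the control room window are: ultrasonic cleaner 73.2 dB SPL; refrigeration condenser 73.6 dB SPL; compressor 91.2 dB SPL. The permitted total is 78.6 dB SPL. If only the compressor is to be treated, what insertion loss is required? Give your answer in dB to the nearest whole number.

Everything except the compressor sums to 10^(73.2/10) + 10^(73.6/10) = 4.380e+07 in linear terms, 76.41 dB SPL.
To meet 78.6 dB SPL overall, the treated compressor may contribute at most 10^(78.6/10) − 4.380e+07 = 2.864e+07, i.e. 74.57 dB SPL.
Required insertion loss = 91.2 − 74.57 = 16.63 dB.

17 dB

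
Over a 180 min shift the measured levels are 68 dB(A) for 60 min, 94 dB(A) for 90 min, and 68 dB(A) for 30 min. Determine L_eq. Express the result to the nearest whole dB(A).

Weight each interval's intensity by its duration and average over T = 180 min:
Σ tᵢ·10^(Lᵢ/10) = 60·10^(68/10) + 90·10^(94/10) + 30·10^(68/10) = 2.266e+11.
L_eq = 10·log₁₀(2.266e+11/180) = 91.00 dB(A).

91 dB(A)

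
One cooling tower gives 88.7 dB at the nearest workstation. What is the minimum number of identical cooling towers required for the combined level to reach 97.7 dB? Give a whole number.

8

Need L₁ + 10·log₁₀ N ≥ 97.7, i.e. log₁₀ N ≥ 0.90.
N ≥ 10^(9.0/10) = 7.943, so N = 8.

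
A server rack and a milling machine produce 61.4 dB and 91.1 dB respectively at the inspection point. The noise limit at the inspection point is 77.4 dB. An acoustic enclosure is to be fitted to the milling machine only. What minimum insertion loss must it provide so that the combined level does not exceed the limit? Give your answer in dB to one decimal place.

Everything except the milling machine sums to 10^(61.4/10) = 1.380e+06 in linear terms, 61.40 dB.
To meet 77.4 dB overall, the treated milling machine may contribute at most 10^(77.4/10) − 1.380e+06 = 5.357e+07, i.e. 77.29 dB.
So the milling machine must be reduced from 91.1 to 77.29 dB: IL = 13.81 dB.

13.8 dB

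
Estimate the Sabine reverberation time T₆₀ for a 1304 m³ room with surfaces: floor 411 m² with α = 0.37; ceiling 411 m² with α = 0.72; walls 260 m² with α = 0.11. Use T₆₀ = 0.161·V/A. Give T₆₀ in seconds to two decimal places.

0.44 s

A = Σ Sᵢαᵢ = 411·0.37 + 411·0.72 + 260·0.11 = 476.59 m².
T₆₀ = 0.161 × 1304 / 476.59 = 0.441 s.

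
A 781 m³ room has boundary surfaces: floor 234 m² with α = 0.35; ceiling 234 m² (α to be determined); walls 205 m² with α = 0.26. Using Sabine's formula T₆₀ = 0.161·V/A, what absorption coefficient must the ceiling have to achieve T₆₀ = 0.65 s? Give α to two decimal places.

A = 0.161·V/T₆₀ = 0.161·781/0.65 = 193.45 m² sabins.
Absorption from the other surfaces = 234·0.35 + 205·0.26 = 135.20 m², so the ceiling must supply 58.25 m² over 234 m².
α = 58.25/234 = 0.249.

0.25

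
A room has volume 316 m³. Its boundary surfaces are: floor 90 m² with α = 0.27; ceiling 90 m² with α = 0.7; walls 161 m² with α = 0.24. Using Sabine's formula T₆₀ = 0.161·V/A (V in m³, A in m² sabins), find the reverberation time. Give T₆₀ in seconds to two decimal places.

0.40 s

Total absorption A = 90·0.27 + 90·0.7 + 161·0.24 = 125.94 m² sabins.
T₆₀ = 0.161·V/A = 0.161·316/125.94 = 0.404 s.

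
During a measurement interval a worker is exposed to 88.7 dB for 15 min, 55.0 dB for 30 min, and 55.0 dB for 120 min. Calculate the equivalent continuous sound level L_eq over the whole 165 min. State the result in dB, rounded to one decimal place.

The energy average is taken in the linear domain: L_eq = 10·log₁₀[(Σ tᵢ·10^(Lᵢ/10))/T], T = 165 min.
Σ tᵢ·10^(Lᵢ/10) = 15·10^(88.7/10) + 30·10^(55.0/10) + 120·10^(55.0/10) = 1.117e+10.
L_eq = 10·log₁₀(1.117e+10/165) = 78.30 dB.

78.3 dB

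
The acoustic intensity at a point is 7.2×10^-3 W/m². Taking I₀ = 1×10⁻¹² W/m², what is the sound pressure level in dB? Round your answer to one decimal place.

I/I₀ = 7.2×10^-3/10⁻¹² = 7.2×10^9, and L = 10·log₁₀(I/I₀).
L = 10·(0.8573 + 9) = 98.57 dB.

98.6 dB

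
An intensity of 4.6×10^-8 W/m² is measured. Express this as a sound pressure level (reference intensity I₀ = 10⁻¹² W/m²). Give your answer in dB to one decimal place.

46.6 dB

I/I₀ = 4.6×10^-8/10⁻¹² = 4.6×10^4, and L = 10·log₁₀(I/I₀).
L = 10·(0.6628 + 4) = 46.63 dB.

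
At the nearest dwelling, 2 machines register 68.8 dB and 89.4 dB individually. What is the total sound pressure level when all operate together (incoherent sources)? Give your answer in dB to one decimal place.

For uncorrelated sources the intensities add, so convert each level to linear form, sum, and take 10·log₁₀ of the total.
Σ 10^(L/10) = 10^(68.8/10) + 10^(89.4/10) = 8.785e+08.
L_total = 10·log₁₀(8.785e+08) = 89.44 dB.

89.4 dB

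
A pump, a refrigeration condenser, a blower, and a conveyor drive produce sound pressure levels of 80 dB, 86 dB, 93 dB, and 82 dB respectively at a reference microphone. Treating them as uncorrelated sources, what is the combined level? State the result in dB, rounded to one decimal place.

94.2 dB

For uncorrelated sources the intensities add, so convert each level to linear form, sum, and take 10·log₁₀ of the total.
Σ 10^(L/10) = 10^(80/10) + 10^(86/10) + 10^(93/10) + 10^(82/10) = 2.652e+09.
L_total = 10·log₁₀(2.652e+09) = 94.24 dB.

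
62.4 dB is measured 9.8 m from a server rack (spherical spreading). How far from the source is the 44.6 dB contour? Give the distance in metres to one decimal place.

76.1 m

For a point source L₁ − L₂ = 20·log₁₀(r₂/r₁), so r₂ = r₁·10^((L₁−L₂)/20).
r₂ = 9.8·10^((62.4−44.6)/20) = 9.8·10^(17.8/20) = 76.07 m.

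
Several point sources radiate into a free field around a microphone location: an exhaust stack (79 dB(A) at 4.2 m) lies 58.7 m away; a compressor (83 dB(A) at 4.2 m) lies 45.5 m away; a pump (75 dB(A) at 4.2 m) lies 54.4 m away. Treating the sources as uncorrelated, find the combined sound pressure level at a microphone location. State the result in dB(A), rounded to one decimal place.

63.6 dB(A)

First find each source's level at the receiver (point-source: −20·log₁₀(r/r_ref)), then combine on an intensity basis.
exhaust stack: 79 − 20·log₁₀(58.7/4.2) = 79 − 22.91 = 56.09 dB(A).
compressor: 83 − 20·log₁₀(45.5/4.2) = 83 − 20.70 = 62.30 dB(A).
pump: 75 − 20·log₁₀(54.4/4.2) = 75 − 22.25 = 52.75 dB(A).
Σ 10^(L/10) = 2.295e+06 → L_total = 10·log₁₀(2.295e+06) = 63.61 dB(A).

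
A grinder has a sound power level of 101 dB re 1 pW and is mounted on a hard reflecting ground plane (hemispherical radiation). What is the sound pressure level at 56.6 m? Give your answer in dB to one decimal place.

58.0 dB

The power spreads over a hemisphere of area 2π·r², so L_p = L_w − 10·log₁₀(2π·r²).
2π·r² = 2.013e+04 m², 10·log₁₀ of that is 43.038 dB.
L_p = 101 − 43.038 = 57.96 dB.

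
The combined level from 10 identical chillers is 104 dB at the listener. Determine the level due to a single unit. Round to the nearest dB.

10 equal contributions raise the level by 10·log₁₀ 10 = 10.000 dB, so each unit alone gives 104 − 10.000.

94 dB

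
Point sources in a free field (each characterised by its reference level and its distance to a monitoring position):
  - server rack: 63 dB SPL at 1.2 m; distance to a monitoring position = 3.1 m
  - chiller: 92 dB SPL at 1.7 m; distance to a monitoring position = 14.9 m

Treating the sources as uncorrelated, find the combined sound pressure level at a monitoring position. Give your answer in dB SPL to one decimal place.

Propagate each source to the receiver with L = L_ref − 20·log₁₀(r/r_ref), then add intensities.
server rack: 63 − 20·log₁₀(3.1/1.2) = 63 − 8.24 = 54.76 dB SPL.
chiller: 92 − 20·log₁₀(14.9/1.7) = 92 − 18.85 = 73.15 dB SPL.
Σ 10^(L/10) = 2.093e+07 → L_total = 10·log₁₀(2.093e+07) = 73.21 dB SPL.

73.2 dB SPL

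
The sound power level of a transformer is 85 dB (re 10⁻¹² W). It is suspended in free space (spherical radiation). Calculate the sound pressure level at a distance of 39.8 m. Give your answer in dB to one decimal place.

The power spreads over a sphere of area 4π·r², so L_p = L_w − 10·log₁₀(4π·r²).
4π·r² = 1.991e+04 m², 10·log₁₀ of that is 42.990 dB.
L_p = 85 − 42.990 = 42.01 dB.

42.0 dB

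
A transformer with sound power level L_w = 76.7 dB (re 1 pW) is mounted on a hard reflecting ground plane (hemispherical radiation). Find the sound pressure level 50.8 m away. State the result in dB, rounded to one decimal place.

The power spreads over a hemisphere of area 2π·r², so L_p = L_w − 10·log₁₀(2π·r²).
2π·r² = 1.621e+04 m², 10·log₁₀ of that is 42.099 dB.
L_p = 76.7 − 42.099 = 34.60 dB.

34.6 dB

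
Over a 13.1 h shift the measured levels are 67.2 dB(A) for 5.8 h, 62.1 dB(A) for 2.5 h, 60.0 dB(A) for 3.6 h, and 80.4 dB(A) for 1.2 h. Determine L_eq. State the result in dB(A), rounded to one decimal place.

Weight each interval's intensity by its duration and average over T = 13.1 h:
Σ tᵢ·10^(Lᵢ/10) = 5.8·10^(67.2/10) + 2.5·10^(62.1/10) + 3.6·10^(60.0/10) + 1.2·10^(80.4/10) = 1.697e+08.
L_eq = 10·log₁₀(1.697e+08/13.1) = 71.12 dB(A).

71.1 dB(A)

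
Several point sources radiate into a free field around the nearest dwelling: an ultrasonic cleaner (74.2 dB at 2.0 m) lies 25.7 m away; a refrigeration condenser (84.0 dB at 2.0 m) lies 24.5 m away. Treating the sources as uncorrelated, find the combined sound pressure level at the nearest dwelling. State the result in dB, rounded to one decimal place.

62.6 dB

Apply inverse-square spreading to bring every level to the receiver, then sum 10^(L/10).
ultrasonic cleaner: 74.2 − 20·log₁₀(25.7/2.0) = 74.2 − 22.18 = 52.02 dB.
refrigeration condenser: 84.0 − 20·log₁₀(24.5/2.0) = 84.0 − 21.76 = 62.24 dB.
Σ 10^(L/10) = 1.833e+06 → L_total = 10·log₁₀(1.833e+06) = 62.63 dB.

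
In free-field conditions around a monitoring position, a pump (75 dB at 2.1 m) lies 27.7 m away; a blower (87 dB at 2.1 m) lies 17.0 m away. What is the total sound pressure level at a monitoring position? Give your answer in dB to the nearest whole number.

69 dB

Apply inverse-square spreading to bring every level to the receiver, then sum 10^(L/10).
pump: 75 − 20·log₁₀(27.7/2.1) = 75 − 22.41 = 52.59 dB.
blower: 87 − 20·log₁₀(17.0/2.1) = 87 − 18.16 = 68.84 dB.
Σ 10^(L/10) = 7.830e+06 → L_total = 10·log₁₀(7.830e+06) = 68.94 dB.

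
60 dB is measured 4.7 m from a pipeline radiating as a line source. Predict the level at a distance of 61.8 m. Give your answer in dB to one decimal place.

48.8 dB

Line-source attenuation: ΔL = 10·log₁₀(r₂/r₁) = 10·log₁₀(61.8/4.7) = 11.189 dB.
L₂ = 60 − 10·log₁₀(61.8/4.7) = 60 − 11.189 = 48.81 dB.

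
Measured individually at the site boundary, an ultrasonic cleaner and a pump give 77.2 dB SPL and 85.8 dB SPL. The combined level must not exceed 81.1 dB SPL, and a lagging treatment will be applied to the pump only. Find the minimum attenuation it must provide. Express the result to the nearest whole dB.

Everything except the pump sums to 10^(77.2/10) = 5.248e+07 in linear terms, 77.20 dB SPL.
To meet 81.1 dB SPL overall, the treated pump may contribute at most 10^(81.1/10) − 5.248e+07 = 7.634e+07, i.e. 78.83 dB SPL.
Required insertion loss = 85.8 − 78.83 = 6.97 dB.

7 dB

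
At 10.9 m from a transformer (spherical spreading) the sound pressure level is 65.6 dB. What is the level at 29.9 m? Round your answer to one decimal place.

Point-source attenuation: ΔL = 20·log₁₀(r₂/r₁) = 20·log₁₀(29.9/10.9) = 8.765 dB.
L₂ = 65.6 − 20·log₁₀(29.9/10.9) = 65.6 − 8.765 = 56.84 dB.

56.8 dB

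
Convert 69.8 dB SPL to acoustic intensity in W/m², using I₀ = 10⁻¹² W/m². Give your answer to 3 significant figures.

9.55e-06 W/m²

I/I₀ = 10^(69.8/10) = 9.55e+06, so I = 9.55e+06 × 10⁻¹² W/m².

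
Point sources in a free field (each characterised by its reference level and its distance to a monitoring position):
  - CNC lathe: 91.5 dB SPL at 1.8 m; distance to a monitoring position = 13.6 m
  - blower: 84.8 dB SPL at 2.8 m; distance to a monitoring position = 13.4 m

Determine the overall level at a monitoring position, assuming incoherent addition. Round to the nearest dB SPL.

76 dB SPL

Apply inverse-square spreading to bring every level to the receiver, then sum 10^(L/10).
CNC lathe: 91.5 − 20·log₁₀(13.6/1.8) = 91.5 − 17.57 = 73.93 dB SPL.
blower: 84.8 − 20·log₁₀(13.4/2.8) = 84.8 − 13.60 = 71.20 dB SPL.
Σ 10^(L/10) = 3.793e+07 → L_total = 10·log₁₀(3.793e+07) = 75.79 dB SPL.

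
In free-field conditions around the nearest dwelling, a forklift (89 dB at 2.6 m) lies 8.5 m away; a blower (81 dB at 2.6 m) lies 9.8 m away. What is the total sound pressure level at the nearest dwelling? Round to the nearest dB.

First find each source's level at the receiver (point-source: −20·log₁₀(r/r_ref)), then combine on an intensity basis.
forklift: 89 − 20·log₁₀(8.5/2.6) = 89 − 10.29 = 78.71 dB.
blower: 81 − 20·log₁₀(9.8/2.6) = 81 − 11.53 = 69.47 dB.
Σ 10^(L/10) = 8.318e+07 → L_total = 10·log₁₀(8.318e+07) = 79.20 dB.

79 dB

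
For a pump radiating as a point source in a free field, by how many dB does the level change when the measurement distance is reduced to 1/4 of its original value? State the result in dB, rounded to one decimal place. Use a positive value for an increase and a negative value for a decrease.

+12.0 dB

Point-source spreading: ΔL = −20·log₁₀(r₂/r₁).
ΔL = −20·log₁₀(0.25) = +12.04 dB.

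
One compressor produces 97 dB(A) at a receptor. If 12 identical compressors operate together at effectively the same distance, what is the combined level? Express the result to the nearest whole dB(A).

With 12 equal, uncorrelated contributions the intensity is 12× that of one unit, giving a rise of 10·log₁₀ 12.
L_total = 97 + 10·log₁₀(12) = 97 + 10.792 = 107.79 dB(A).

108 dB(A)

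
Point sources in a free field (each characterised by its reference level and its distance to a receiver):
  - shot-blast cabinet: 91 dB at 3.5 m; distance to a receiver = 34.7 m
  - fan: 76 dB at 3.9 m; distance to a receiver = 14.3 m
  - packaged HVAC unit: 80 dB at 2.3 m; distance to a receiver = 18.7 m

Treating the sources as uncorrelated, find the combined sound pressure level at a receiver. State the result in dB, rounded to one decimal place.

72.4 dB

First find each source's level at the receiver (point-source: −20·log₁₀(r/r_ref)), then combine on an intensity basis.
shot-blast cabinet: 91 − 20·log₁₀(34.7/3.5) = 91 − 19.93 = 71.07 dB.
fan: 76 − 20·log₁₀(14.3/3.9) = 76 − 11.29 = 64.71 dB.
packaged HVAC unit: 80 − 20·log₁₀(18.7/2.3) = 80 − 18.20 = 61.80 dB.
Σ 10^(L/10) = 1.728e+07 → L_total = 10·log₁₀(1.728e+07) = 72.38 dB.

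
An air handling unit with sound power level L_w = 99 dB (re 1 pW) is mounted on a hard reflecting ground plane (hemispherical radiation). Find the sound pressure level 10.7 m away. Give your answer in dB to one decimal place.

L_p = L_w − 10·log₁₀(2π·r²) with r = 10.7 m.
2π·r² = 719.4 m², 10·log₁₀ of that is 28.569 dB.
L_p = 99 − 28.569 = 70.43 dB.

70.4 dB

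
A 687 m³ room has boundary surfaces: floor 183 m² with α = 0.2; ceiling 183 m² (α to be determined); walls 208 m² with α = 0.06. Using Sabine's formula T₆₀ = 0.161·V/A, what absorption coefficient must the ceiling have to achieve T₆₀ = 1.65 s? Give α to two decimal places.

0.10

A = 0.161·V/T₆₀ = 0.161·687/1.65 = 67.03 m² sabins.
Absorption from the other surfaces = 183·0.2 + 208·0.06 = 49.08 m², so the ceiling must supply 17.95 m² over 183 m².
α = 17.95/183 = 0.098.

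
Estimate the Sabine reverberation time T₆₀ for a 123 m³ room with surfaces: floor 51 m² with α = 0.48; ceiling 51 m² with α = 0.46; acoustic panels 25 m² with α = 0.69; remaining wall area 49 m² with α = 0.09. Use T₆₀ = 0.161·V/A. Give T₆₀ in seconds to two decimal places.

Total absorption A = 51·0.48 + 51·0.46 + 25·0.69 + 49·0.09 = 69.60 m² sabins.
T₆₀ = 0.161·V/A = 0.161·123/69.60 = 0.285 s.

0.28 s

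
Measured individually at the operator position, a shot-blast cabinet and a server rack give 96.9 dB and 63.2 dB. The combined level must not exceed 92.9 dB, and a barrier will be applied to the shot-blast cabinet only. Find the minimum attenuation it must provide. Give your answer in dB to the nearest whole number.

4 dB

The untreated sources together contribute 10^(63.2/10) = 2.089e+06, i.e. 63.20 dB.
The limit corresponds to 10^(92.9/10) = 1.950e+09; subtracting the fixed part leaves 1.948e+09 for the shot-blast cabinet, i.e. 92.90 dB.
Required insertion loss = 96.9 − 92.90 = 4.00 dB.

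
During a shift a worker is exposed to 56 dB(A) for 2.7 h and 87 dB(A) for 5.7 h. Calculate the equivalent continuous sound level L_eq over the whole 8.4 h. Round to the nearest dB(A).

Weight each interval's intensity by its duration and average over T = 8.4 h:
Σ tᵢ·10^(Lᵢ/10) = 2.7·10^(56/10) + 5.7·10^(87/10) = 2.858e+09.
L_eq = 10·log₁₀(2.858e+09/8.4) = 85.32 dB(A).

85 dB(A)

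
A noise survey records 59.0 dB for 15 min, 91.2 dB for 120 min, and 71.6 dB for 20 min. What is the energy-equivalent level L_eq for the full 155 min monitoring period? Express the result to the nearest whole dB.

90 dB

Weight each interval's intensity by its duration and average over T = 155 min:
Σ tᵢ·10^(Lᵢ/10) = 15·10^(59.0/10) + 120·10^(91.2/10) + 20·10^(71.6/10) = 1.585e+11.
L_eq = 10·log₁₀(1.585e+11/155) = 90.10 dB.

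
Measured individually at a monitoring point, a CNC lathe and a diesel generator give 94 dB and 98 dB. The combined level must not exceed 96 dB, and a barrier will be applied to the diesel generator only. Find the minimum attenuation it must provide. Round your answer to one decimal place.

6.3 dB

Everything except the diesel generator sums to 10^(94/10) = 2.512e+09 in linear terms, 94.00 dB.
To meet 96 dB overall, the treated diesel generator may contribute at most 10^(96/10) − 2.512e+09 = 1.469e+09, i.e. 91.67 dB.
So the diesel generator must be reduced from 98 to 91.67 dB: IL = 6.33 dB.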